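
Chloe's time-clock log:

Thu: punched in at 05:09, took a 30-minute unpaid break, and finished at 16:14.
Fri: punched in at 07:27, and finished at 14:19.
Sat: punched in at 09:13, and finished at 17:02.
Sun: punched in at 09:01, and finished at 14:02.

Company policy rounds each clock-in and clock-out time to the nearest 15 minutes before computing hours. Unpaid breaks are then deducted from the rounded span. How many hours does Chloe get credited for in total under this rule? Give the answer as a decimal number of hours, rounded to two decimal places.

Thu: in 05:09→05:15, out 16:14→16:15; 11 h 0 min − 30 min = 10 h 30 min
Fri: in 07:27→07:30, out 14:19→14:15; 6 h 45 min
Sat: in 09:13→09:15, out 17:02→17:00; 7 h 45 min
Sun: in 09:01→09:00, out 14:02→14:00; 5 h 0 min
Total credited: 30 h 0 min.

30.00 hours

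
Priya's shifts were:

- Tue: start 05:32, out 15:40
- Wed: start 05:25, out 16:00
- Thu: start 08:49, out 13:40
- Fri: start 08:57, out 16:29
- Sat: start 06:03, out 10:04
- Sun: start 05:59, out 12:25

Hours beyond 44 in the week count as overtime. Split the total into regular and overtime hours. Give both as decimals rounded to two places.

Tue: 05:32–15:40 = 10 h 8 min
Wed: 05:25–16:00 = 10 h 35 min
Thu: 08:49–13:40 = 4 h 51 min
Fri: 08:57–16:29 = 7 h 32 min
Sat: 06:03–10:04 = 4 h 1 min
Sun: 05:59–12:25 = 6 h 26 min
Total worked: 43 h 33 min = 43.55 h.
Threshold 44 h → overtime 0 h 0 min, regular 43 h 33 min.

Regular 43.55 hours, overtime 0.00 hours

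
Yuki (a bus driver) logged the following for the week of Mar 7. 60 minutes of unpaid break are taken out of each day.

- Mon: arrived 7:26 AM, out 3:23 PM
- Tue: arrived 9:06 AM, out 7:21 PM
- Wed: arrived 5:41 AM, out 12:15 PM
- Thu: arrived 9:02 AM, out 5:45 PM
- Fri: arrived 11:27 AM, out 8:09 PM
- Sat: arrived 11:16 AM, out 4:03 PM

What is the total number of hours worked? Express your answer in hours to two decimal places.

40.97 hours

Mon: 7:26 AM–3:23 PM = 7 h 57 min; less 60 min break → 6 h 57 min
Tue: 9:06 AM–7:21 PM = 10 h 15 min; less 60 min break → 9 h 15 min
Wed: 5:41 AM–12:15 PM = 6 h 34 min; less 60 min break → 5 h 34 min
Thu: 9:02 AM–5:45 PM = 8 h 43 min; less 60 min break → 7 h 43 min
Fri: 11:27 AM–8:09 PM = 8 h 42 min; less 60 min break → 7 h 42 min
Sat: 11:16 AM–4:03 PM = 4 h 47 min; less 60 min break → 3 h 47 min
Total: 6 h 57 min + 9 h 15 min + 5 h 34 min + 7 h 43 min + 7 h 42 min + 3 h 47 min = 40 h 58 min.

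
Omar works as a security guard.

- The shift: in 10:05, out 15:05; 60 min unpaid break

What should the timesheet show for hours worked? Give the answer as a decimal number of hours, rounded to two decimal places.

The shift: 10:05–15:05 = 5 h 0 min; less 60 min break → 4 h 0 min

4.00 hours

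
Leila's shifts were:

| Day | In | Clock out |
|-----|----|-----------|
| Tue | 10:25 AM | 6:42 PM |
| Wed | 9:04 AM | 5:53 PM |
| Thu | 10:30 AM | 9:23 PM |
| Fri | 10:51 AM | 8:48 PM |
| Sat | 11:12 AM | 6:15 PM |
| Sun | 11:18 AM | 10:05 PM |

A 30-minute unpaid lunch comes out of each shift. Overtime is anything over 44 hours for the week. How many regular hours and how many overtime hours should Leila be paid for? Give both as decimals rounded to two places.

Regular 44.00 hours, overtime 8.77 hours

Tue: 10:25 AM–6:42 PM = 8 h 17 min; less 30 min break → 7 h 47 min
Wed: 9:04 AM–5:53 PM = 8 h 49 min; less 30 min break → 8 h 19 min
Thu: 10:30 AM–9:23 PM = 10 h 53 min; less 30 min break → 10 h 23 min
Fri: 10:51 AM–8:48 PM = 9 h 57 min; less 30 min break → 9 h 27 min
Sat: 11:12 AM–6:15 PM = 7 h 3 min; less 30 min break → 6 h 33 min
Sun: 11:18 AM–10:05 PM = 10 h 47 min; less 30 min break → 10 h 17 min
Total worked: 52 h 46 min = 52.77 h.
Threshold 44 h → overtime 8 h 46 min, regular 44 h 0 min.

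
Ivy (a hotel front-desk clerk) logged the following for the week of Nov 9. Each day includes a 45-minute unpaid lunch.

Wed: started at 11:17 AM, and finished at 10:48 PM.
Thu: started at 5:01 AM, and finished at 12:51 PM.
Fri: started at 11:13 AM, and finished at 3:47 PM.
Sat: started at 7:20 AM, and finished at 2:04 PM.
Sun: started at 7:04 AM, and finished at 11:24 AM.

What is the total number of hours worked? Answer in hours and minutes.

Wed: 11:17 AM–10:48 PM = 11 h 31 min; less 45 min break → 10 h 46 min
Thu: 5:01 AM–12:51 PM = 7 h 50 min; less 45 min break → 7 h 5 min
Fri: 11:13 AM–3:47 PM = 4 h 34 min; less 45 min break → 3 h 49 min
Sat: 7:20 AM–2:04 PM = 6 h 44 min; less 45 min break → 5 h 59 min
Sun: 7:04 AM–11:24 AM = 4 h 20 min; less 45 min break → 3 h 35 min
Total: 10 h 46 min + 7 h 5 min + 3 h 49 min + 5 h 59 min + 3 h 35 min = 31 h 14 min.

31 h 14 min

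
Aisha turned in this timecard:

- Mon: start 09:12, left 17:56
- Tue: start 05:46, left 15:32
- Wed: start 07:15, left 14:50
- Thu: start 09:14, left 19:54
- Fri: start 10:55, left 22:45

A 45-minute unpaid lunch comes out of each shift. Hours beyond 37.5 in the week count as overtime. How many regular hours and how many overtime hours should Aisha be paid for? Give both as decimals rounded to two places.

Mon: 09:12–17:56 = 8 h 44 min; less 45 min break → 7 h 59 min
Tue: 05:46–15:32 = 9 h 46 min; less 45 min break → 9 h 1 min
Wed: 07:15–14:50 = 7 h 35 min; less 45 min break → 6 h 50 min
Thu: 09:14–19:54 = 10 h 40 min; less 45 min break → 9 h 55 min
Fri: 10:55–22:45 = 11 h 50 min; less 45 min break → 11 h 5 min
Total worked: 44 h 50 min = 44.83 h.
Threshold 37.5 h → overtime 7 h 20 min, regular 37 h 30 min.

Regular 37.50 hours, overtime 7.33 hours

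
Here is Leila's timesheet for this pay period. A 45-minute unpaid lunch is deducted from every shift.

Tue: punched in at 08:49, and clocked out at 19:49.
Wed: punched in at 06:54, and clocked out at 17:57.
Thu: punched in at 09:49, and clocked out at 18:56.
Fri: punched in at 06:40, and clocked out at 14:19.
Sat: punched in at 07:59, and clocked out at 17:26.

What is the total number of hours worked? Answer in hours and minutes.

Tue: 08:49–19:49 = 11 h 0 min; less 45 min break → 10 h 15 min
Wed: 06:54–17:57 = 11 h 3 min; less 45 min break → 10 h 18 min
Thu: 09:49–18:56 = 9 h 7 min; less 45 min break → 8 h 22 min
Fri: 06:40–14:19 = 7 h 39 min; less 45 min break → 6 h 54 min
Sat: 07:59–17:26 = 9 h 27 min; less 45 min break → 8 h 42 min
Total: 10 h 15 min + 10 h 18 min + 8 h 22 min + 6 h 54 min + 8 h 42 min = 44 h 31 min.

44 h 31 min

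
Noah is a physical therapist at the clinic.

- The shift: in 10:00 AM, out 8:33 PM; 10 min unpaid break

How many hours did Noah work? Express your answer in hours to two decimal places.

The shift: 10:00 AM–8:33 PM = 10 h 33 min; less 10 min break → 10 h 23 min

10.38 hours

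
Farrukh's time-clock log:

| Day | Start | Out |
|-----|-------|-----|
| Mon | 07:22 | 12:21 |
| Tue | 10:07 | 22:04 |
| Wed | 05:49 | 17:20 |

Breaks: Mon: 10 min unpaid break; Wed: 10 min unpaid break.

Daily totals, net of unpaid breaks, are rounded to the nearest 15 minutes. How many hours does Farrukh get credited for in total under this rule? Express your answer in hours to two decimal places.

28.00 hours

Mon: 07:22–12:21 = 4 h 59 min − 10 min = 4 h 49 min → rounds to 4 h 45 min
Tue: 10:07–22:04 = 11 h 57 min → rounds to 12 h 0 min
Wed: 05:49–17:20 = 11 h 31 min − 10 min = 11 h 21 min → rounds to 11 h 15 min
Total credited: 28 h 0 min.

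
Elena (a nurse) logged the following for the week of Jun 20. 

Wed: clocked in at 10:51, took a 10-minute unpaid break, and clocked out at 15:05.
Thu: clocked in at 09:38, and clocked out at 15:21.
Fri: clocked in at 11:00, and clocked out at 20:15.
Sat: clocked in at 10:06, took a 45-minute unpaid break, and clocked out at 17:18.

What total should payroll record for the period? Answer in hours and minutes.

Wed: 10:51–15:05 = 4 h 14 min; less 10 min break → 4 h 4 min
Thu: 09:38–15:21 = 5 h 43 min
Fri: 11:00–20:15 = 9 h 15 min
Sat: 10:06–17:18 = 7 h 12 min; less 45 min break → 6 h 27 min
Total: 4 h 4 min + 5 h 43 min + 9 h 15 min + 6 h 27 min = 25 h 29 min.

25 h 29 min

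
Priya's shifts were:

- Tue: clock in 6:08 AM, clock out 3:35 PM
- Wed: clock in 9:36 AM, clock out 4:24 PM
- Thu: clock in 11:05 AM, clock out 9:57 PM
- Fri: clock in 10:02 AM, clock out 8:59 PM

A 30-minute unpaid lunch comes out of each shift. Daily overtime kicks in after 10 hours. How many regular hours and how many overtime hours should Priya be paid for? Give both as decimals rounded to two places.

Tue: 6:08 AM–3:35 PM = 9 h 27 min; less 30 min break → 8 h 57 min
Wed: 9:36 AM–4:24 PM = 6 h 48 min; less 30 min break → 6 h 18 min
Thu: 11:05 AM–9:57 PM = 10 h 52 min; less 30 min break → 10 h 22 min
Fri: 10:02 AM–8:59 PM = 10 h 57 min; less 30 min break → 10 h 27 min
Tue reg 8 h 57 min / OT 0 h 0 min; Wed reg 6 h 18 min / OT 0 h 0 min; Thu reg 10 h 0 min / OT 0 h 22 min; Fri reg 10 h 0 min / OT 0 h 27 min.
Totals: regular 35 h 15 min, overtime 0 h 49 min.

Regular 35.25 hours, overtime 0.82 hours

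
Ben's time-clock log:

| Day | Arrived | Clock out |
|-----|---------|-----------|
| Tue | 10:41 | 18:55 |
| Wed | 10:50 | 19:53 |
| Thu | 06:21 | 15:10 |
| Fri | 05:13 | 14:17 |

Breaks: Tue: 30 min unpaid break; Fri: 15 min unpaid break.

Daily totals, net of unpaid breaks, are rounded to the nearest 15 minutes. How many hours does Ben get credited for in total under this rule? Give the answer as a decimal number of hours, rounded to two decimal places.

Tue: 10:41–18:55 = 8 h 14 min − 30 min = 7 h 44 min → rounds to 7 h 45 min
Wed: 10:50–19:53 = 9 h 3 min → rounds to 9 h 0 min
Thu: 06:21–15:10 = 8 h 49 min → rounds to 8 h 45 min
Fri: 05:13–14:17 = 9 h 4 min − 15 min = 8 h 49 min → rounds to 8 h 45 min
Total credited: 34 h 15 min.

34.25 hours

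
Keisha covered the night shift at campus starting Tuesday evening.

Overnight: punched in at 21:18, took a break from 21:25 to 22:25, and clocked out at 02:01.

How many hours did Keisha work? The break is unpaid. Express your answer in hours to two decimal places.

Overnight: 21:18 → midnight = 2 h 42 min; midnight → 02:01 = 2 h 1 min; span 4 h 43 min; less 60 min break → 3 h 43 min

3.72 hours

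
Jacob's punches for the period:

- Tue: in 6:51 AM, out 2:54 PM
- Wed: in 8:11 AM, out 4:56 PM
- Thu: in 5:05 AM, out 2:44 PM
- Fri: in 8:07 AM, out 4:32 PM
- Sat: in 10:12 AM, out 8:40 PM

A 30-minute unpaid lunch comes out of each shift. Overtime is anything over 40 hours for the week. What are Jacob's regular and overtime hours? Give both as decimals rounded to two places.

Tue: 6:51 AM–2:54 PM = 8 h 3 min; less 30 min break → 7 h 33 min
Wed: 8:11 AM–4:56 PM = 8 h 45 min; less 30 min break → 8 h 15 min
Thu: 5:05 AM–2:44 PM = 9 h 39 min; less 30 min break → 9 h 9 min
Fri: 8:07 AM–4:32 PM = 8 h 25 min; less 30 min break → 7 h 55 min
Sat: 10:12 AM–8:40 PM = 10 h 28 min; less 30 min break → 9 h 58 min
Total worked: 42 h 50 min = 42.83 h.
Threshold 40 h → overtime 2 h 50 min, regular 40 h 0 min.

Regular 40.00 hours, overtime 2.83 hours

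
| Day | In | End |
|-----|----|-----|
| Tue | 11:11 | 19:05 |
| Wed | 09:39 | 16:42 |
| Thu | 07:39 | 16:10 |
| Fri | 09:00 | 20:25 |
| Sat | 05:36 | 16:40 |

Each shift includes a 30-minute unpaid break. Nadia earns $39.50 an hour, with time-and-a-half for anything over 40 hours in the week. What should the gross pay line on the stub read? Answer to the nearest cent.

Tue: 11:11–19:05 = 7 h 54 min; less 30 min break → 7 h 24 min
Wed: 09:39–16:42 = 7 h 3 min; less 30 min break → 6 h 33 min
Thu: 07:39–16:10 = 8 h 31 min; less 30 min break → 8 h 1 min
Fri: 09:00–20:25 = 11 h 25 min; less 30 min break → 10 h 55 min
Sat: 05:36–16:40 = 11 h 4 min; less 30 min break → 10 h 34 min
Total worked: 43 h 27 min = 2607 min.
Regular 40 h 0 min = 2400 min at $39.50/h; overtime 3 h 27 min = 207 min at $59.25/h.
Pay = (2400 × $39.50 + 207 × $59.25) ÷ 60 = $1784.41.

$1784.41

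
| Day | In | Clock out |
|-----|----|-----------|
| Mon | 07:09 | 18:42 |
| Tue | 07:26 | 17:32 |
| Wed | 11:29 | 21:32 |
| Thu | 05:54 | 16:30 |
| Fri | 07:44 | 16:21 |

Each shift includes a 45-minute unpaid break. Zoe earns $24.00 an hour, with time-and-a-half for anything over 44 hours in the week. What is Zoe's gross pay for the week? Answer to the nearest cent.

Mon: 07:09–18:42 = 11 h 33 min; less 45 min break → 10 h 48 min
Tue: 07:26–17:32 = 10 h 6 min; less 45 min break → 9 h 21 min
Wed: 11:29–21:32 = 10 h 3 min; less 45 min break → 9 h 18 min
Thu: 05:54–16:30 = 10 h 36 min; less 45 min break → 9 h 51 min
Fri: 07:44–16:21 = 8 h 37 min; less 45 min break → 7 h 52 min
Total worked: 47 h 10 min = 2830 min.
Regular 44 h 0 min = 2640 min at $24.00/h; overtime 3 h 10 min = 190 min at $36.00/h.
Pay = (2640 × $24.00 + 190 × $36.00) ÷ 60 = $1170.00.

$1170.00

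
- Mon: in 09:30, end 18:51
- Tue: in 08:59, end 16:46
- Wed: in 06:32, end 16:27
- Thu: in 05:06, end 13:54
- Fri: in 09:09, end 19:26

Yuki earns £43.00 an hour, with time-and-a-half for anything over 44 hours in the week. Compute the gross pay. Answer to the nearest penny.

Mon: 09:30–18:51 = 9 h 21 min
Tue: 08:59–16:46 = 7 h 47 min
Wed: 06:32–16:27 = 9 h 55 min
Thu: 05:06–13:54 = 8 h 48 min
Fri: 09:09–19:26 = 10 h 17 min
Total worked: 46 h 8 min = 2768 min.
Regular 44 h 0 min = 2640 min at £43.00/h; overtime 2 h 8 min = 128 min at £64.50/h.
Pay = (2640 × £43.00 + 128 × £64.50) ÷ 60 = £2029.60.

£2029.60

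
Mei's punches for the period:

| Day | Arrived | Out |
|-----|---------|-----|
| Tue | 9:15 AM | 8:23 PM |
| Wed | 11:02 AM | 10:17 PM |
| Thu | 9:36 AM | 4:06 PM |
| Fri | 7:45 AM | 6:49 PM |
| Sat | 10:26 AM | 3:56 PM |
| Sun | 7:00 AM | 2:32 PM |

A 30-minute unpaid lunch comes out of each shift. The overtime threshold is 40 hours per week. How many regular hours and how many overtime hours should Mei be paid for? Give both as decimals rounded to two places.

Tue: 9:15 AM–8:23 PM = 11 h 8 min; less 30 min break → 10 h 38 min
Wed: 11:02 AM–10:17 PM = 11 h 15 min; less 30 min break → 10 h 45 min
Thu: 9:36 AM–4:06 PM = 6 h 30 min; less 30 min break → 6 h 0 min
Fri: 7:45 AM–6:49 PM = 11 h 4 min; less 30 min break → 10 h 34 min
Sat: 10:26 AM–3:56 PM = 5 h 30 min; less 30 min break → 5 h 0 min
Sun: 7:00 AM–2:32 PM = 7 h 32 min; less 30 min break → 7 h 2 min
Total worked: 49 h 59 min = 49.98 h.
Threshold 40 h → overtime 9 h 59 min, regular 40 h 0 min.

Regular 40.00 hours, overtime 9.98 hours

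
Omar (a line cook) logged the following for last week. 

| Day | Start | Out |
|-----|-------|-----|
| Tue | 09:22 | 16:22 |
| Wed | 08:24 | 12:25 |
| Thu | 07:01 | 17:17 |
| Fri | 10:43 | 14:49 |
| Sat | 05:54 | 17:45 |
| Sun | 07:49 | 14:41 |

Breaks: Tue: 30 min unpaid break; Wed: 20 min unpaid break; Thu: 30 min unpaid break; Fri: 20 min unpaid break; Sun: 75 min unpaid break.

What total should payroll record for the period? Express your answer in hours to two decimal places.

41.18 hours

Tue: 09:22–16:22 = 7 h 0 min; less 30 min break → 6 h 30 min
Wed: 08:24–12:25 = 4 h 1 min; less 20 min break → 3 h 41 min
Thu: 07:01–17:17 = 10 h 16 min; less 30 min break → 9 h 46 min
Fri: 10:43–14:49 = 4 h 6 min; less 20 min break → 3 h 46 min
Sat: 05:54–17:45 = 11 h 51 min
Sun: 07:49–14:41 = 6 h 52 min; less 75 min break → 5 h 37 min
Total: 6 h 30 min + 3 h 41 min + 9 h 46 min + 3 h 46 min + 11 h 51 min + 5 h 37 min = 41 h 11 min.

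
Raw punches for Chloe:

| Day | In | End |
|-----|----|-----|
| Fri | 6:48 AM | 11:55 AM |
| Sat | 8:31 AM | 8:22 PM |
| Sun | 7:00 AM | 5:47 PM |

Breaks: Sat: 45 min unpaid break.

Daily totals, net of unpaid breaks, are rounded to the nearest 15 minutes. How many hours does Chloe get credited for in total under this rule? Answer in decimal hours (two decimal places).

26.75 hours

Fri: 6:48 AM–11:55 AM = 5 h 7 min → rounds to 5 h 0 min
Sat: 8:31 AM–8:22 PM = 11 h 51 min − 45 min = 11 h 6 min → rounds to 11 h 0 min
Sun: 7:00 AM–5:47 PM = 10 h 47 min → rounds to 10 h 45 min
Total credited: 26 h 45 min.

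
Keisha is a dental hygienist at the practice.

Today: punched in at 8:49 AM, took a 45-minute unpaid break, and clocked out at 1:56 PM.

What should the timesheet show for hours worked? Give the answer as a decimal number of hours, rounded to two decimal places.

Today: 8:49 AM–1:56 PM = 5 h 7 min; less 45 min break → 4 h 22 min

4.37 hours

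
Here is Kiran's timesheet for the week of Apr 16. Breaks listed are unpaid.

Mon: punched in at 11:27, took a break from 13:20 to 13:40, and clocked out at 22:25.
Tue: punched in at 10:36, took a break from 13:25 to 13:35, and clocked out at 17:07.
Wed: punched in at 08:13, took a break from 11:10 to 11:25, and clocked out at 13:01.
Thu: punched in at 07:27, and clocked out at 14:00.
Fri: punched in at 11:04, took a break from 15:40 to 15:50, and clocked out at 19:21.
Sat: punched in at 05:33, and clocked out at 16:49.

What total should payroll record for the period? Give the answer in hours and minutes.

Mon: 11:27–22:25 = 10 h 58 min; less 20 min break → 10 h 38 min
Tue: 10:36–17:07 = 6 h 31 min; less 10 min break → 6 h 21 min
Wed: 08:13–13:01 = 4 h 48 min; less 15 min break → 4 h 33 min
Thu: 07:27–14:00 = 6 h 33 min
Fri: 11:04–19:21 = 8 h 17 min; less 10 min break → 8 h 7 min
Sat: 05:33–16:49 = 11 h 16 min
Total: 10 h 38 min + 6 h 21 min + 4 h 33 min + 6 h 33 min + 8 h 7 min + 11 h 16 min = 47 h 28 min.

47 h 28 min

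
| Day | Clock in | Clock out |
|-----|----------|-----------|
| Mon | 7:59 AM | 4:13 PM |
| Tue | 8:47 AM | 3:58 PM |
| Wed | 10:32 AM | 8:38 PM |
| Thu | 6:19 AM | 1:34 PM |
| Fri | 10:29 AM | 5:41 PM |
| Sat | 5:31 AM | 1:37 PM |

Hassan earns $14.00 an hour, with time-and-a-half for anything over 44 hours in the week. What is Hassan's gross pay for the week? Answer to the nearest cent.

$701.40

Mon: 7:59 AM–4:13 PM = 8 h 14 min
Tue: 8:47 AM–3:58 PM = 7 h 11 min
Wed: 10:32 AM–8:38 PM = 10 h 6 min
Thu: 6:19 AM–1:34 PM = 7 h 15 min
Fri: 10:29 AM–5:41 PM = 7 h 12 min
Sat: 5:31 AM–1:37 PM = 8 h 6 min
Total worked: 48 h 4 min = 2884 min.
Regular 44 h 0 min = 2640 min at $14.00/h; overtime 4 h 4 min = 244 min at $21.00/h.
Pay = (2640 × $14.00 + 244 × $21.00) ÷ 60 = $701.40.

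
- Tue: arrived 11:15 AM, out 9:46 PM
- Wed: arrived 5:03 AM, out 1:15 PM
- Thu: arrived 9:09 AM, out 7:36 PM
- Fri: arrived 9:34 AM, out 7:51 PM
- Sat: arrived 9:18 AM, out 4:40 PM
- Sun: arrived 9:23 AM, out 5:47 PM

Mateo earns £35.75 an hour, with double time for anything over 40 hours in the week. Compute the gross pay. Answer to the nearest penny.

Tue: 11:15 AM–9:46 PM = 10 h 31 min
Wed: 5:03 AM–1:15 PM = 8 h 12 min
Thu: 9:09 AM–7:36 PM = 10 h 27 min
Fri: 9:34 AM–7:51 PM = 10 h 17 min
Sat: 9:18 AM–4:40 PM = 7 h 22 min
Sun: 9:23 AM–5:47 PM = 8 h 24 min
Total worked: 55 h 13 min = 3313 min.
Regular 40 h 0 min = 2400 min at £35.75/h; overtime 15 h 13 min = 913 min at £71.50/h.
Pay = (2400 × £35.75 + 913 × £71.50) ÷ 60 = £2517.99.

£2517.99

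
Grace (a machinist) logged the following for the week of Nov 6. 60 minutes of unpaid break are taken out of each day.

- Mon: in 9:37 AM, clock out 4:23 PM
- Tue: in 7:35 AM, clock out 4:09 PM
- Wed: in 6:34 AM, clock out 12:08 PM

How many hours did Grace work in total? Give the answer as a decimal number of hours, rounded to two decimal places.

Mon: 9:37 AM–4:23 PM = 6 h 46 min; less 60 min break → 5 h 46 min
Tue: 7:35 AM–4:09 PM = 8 h 34 min; less 60 min break → 7 h 34 min
Wed: 6:34 AM–12:08 PM = 5 h 34 min; less 60 min break → 4 h 34 min
Total: 5 h 46 min + 7 h 34 min + 4 h 34 min = 17 h 54 min.

17.90 hours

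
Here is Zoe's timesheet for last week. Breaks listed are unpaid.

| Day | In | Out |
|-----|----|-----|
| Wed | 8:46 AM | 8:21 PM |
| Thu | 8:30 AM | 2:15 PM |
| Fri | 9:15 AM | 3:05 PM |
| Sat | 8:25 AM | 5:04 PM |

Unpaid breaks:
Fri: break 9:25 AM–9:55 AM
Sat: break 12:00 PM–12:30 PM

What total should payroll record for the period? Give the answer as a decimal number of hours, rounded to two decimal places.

Wed: 8:46 AM–8:21 PM = 11 h 35 min
Thu: 8:30 AM–2:15 PM = 5 h 45 min
Fri: 9:15 AM–3:05 PM = 5 h 50 min; less 30 min break → 5 h 20 min
Sat: 8:25 AM–5:04 PM = 8 h 39 min; less 30 min break → 8 h 9 min
Total: 11 h 35 min + 5 h 45 min + 5 h 20 min + 8 h 9 min = 30 h 49 min.

30.82 hours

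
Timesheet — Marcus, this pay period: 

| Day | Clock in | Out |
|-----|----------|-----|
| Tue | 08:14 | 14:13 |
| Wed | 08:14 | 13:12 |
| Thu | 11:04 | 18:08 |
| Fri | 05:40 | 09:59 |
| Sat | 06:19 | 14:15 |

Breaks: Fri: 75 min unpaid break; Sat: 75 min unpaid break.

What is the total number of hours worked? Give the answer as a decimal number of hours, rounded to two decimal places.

27.77 hours

Tue: 08:14–14:13 = 5 h 59 min
Wed: 08:14–13:12 = 4 h 58 min
Thu: 11:04–18:08 = 7 h 4 min
Fri: 05:40–09:59 = 4 h 19 min; less 75 min break → 3 h 4 min
Sat: 06:19–14:15 = 7 h 56 min; less 75 min break → 6 h 41 min
Total: 5 h 59 min + 4 h 58 min + 7 h 4 min + 3 h 4 min + 6 h 41 min = 27 h 46 min.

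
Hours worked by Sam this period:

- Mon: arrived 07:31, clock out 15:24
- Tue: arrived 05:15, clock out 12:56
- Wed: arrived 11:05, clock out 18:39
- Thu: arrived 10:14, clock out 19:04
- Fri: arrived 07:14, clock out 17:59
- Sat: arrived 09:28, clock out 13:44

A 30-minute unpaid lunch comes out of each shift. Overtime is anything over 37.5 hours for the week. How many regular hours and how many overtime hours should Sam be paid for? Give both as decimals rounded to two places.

Regular 37.50 hours, overtime 6.48 hours

Mon: 07:31–15:24 = 7 h 53 min; less 30 min break → 7 h 23 min
Tue: 05:15–12:56 = 7 h 41 min; less 30 min break → 7 h 11 min
Wed: 11:05–18:39 = 7 h 34 min; less 30 min break → 7 h 4 min
Thu: 10:14–19:04 = 8 h 50 min; less 30 min break → 8 h 20 min
Fri: 07:14–17:59 = 10 h 45 min; less 30 min break → 10 h 15 min
Sat: 09:28–13:44 = 4 h 16 min; less 30 min break → 3 h 46 min
Total worked: 43 h 59 min = 43.98 h.
Threshold 37.5 h → overtime 6 h 29 min, regular 37 h 30 min.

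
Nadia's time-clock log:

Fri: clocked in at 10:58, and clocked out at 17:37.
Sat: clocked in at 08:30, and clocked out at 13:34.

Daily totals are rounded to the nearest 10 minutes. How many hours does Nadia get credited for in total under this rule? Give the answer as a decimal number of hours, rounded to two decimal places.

Fri: 10:58–17:37 = 6 h 39 min → rounds to 6 h 40 min
Sat: 08:30–13:34 = 5 h 4 min → rounds to 5 h 0 min
Total credited: 11 h 40 min.

11.67 hours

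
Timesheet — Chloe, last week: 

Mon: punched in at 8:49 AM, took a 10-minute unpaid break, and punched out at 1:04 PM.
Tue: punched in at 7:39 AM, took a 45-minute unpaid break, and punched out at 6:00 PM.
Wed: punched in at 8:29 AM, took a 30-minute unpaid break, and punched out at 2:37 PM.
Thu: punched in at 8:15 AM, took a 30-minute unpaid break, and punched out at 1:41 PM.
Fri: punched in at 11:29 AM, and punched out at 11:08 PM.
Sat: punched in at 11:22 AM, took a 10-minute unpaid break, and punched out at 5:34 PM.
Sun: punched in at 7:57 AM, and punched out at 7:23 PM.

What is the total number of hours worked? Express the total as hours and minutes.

53 h 22 min

Mon: 8:49 AM–1:04 PM = 4 h 15 min; less 10 min break → 4 h 5 min
Tue: 7:39 AM–6:00 PM = 10 h 21 min; less 45 min break → 9 h 36 min
Wed: 8:29 AM–2:37 PM = 6 h 8 min; less 30 min break → 5 h 38 min
Thu: 8:15 AM–1:41 PM = 5 h 26 min; less 30 min break → 4 h 56 min
Fri: 11:29 AM–11:08 PM = 11 h 39 min
Sat: 11:22 AM–5:34 PM = 6 h 12 min; less 10 min break → 6 h 2 min
Sun: 7:57 AM–7:23 PM = 11 h 26 min
Total: 4 h 5 min + 9 h 36 min + 5 h 38 min + 4 h 56 min + 11 h 39 min + 6 h 2 min + 11 h 26 min = 53 h 22 min.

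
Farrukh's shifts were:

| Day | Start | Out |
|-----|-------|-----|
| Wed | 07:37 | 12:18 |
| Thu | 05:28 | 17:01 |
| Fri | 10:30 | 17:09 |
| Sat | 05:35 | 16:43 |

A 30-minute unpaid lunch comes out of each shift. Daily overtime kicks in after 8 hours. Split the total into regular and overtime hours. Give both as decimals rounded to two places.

Regular 26.33 hours, overtime 5.68 hours

Wed: 07:37–12:18 = 4 h 41 min; less 30 min break → 4 h 11 min
Thu: 05:28–17:01 = 11 h 33 min; less 30 min break → 11 h 3 min
Fri: 10:30–17:09 = 6 h 39 min; less 30 min break → 6 h 9 min
Sat: 05:35–16:43 = 11 h 8 min; less 30 min break → 10 h 38 min
Wed reg 4 h 11 min / OT 0 h 0 min; Thu reg 8 h 0 min / OT 3 h 3 min; Fri reg 6 h 9 min / OT 0 h 0 min; Sat reg 8 h 0 min / OT 2 h 38 min.
Totals: regular 26 h 20 min, overtime 5 h 41 min.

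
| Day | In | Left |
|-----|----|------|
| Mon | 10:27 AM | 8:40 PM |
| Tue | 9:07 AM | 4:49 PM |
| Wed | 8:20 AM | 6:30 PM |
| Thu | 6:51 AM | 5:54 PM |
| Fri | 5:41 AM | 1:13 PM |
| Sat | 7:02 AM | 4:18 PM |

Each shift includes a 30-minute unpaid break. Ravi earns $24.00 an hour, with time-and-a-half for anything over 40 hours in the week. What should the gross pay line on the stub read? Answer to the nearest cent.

Mon: 10:27 AM–8:40 PM = 10 h 13 min; less 30 min break → 9 h 43 min
Tue: 9:07 AM–4:49 PM = 7 h 42 min; less 30 min break → 7 h 12 min
Wed: 8:20 AM–6:30 PM = 10 h 10 min; less 30 min break → 9 h 40 min
Thu: 6:51 AM–5:54 PM = 11 h 3 min; less 30 min break → 10 h 33 min
Fri: 5:41 AM–1:13 PM = 7 h 32 min; less 30 min break → 7 h 2 min
Sat: 7:02 AM–4:18 PM = 9 h 16 min; less 30 min break → 8 h 46 min
Total worked: 52 h 56 min = 3176 min.
Regular 40 h 0 min = 2400 min at $24.00/h; overtime 12 h 56 min = 776 min at $36.00/h.
Pay = (2400 × $24.00 + 776 × $36.00) ÷ 60 = $1425.60.

$1425.60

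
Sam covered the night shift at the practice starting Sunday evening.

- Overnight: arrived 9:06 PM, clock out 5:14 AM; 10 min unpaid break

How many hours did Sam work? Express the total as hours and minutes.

7 h 58 min

Overnight: 9:06 PM → midnight = 2 h 54 min; midnight → 5:14 AM = 5 h 14 min; span 8 h 8 min; less 10 min break → 7 h 58 min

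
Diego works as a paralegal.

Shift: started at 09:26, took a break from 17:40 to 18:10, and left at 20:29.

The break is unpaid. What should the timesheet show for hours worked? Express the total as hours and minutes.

Shift: 09:26–20:29 = 11 h 3 min; less 30 min break → 10 h 33 min

10 h 33 min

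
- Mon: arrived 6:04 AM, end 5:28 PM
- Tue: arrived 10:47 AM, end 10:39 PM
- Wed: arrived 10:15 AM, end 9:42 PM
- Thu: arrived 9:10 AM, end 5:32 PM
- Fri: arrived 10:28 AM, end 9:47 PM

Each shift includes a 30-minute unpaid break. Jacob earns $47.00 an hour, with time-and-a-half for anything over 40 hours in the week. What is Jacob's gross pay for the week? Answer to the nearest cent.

Mon: 6:04 AM–5:28 PM = 11 h 24 min; less 30 min break → 10 h 54 min
Tue: 10:47 AM–10:39 PM = 11 h 52 min; less 30 min break → 11 h 22 min
Wed: 10:15 AM–9:42 PM = 11 h 27 min; less 30 min break → 10 h 57 min
Thu: 9:10 AM–5:32 PM = 8 h 22 min; less 30 min break → 7 h 52 min
Fri: 10:28 AM–9:47 PM = 11 h 19 min; less 30 min break → 10 h 49 min
Total worked: 51 h 54 min = 3114 min.
Regular 40 h 0 min = 2400 min at $47.00/h; overtime 11 h 54 min = 714 min at $70.50/h.
Pay = (2400 × $47.00 + 714 × $70.50) ÷ 60 = $2718.95.

$2718.95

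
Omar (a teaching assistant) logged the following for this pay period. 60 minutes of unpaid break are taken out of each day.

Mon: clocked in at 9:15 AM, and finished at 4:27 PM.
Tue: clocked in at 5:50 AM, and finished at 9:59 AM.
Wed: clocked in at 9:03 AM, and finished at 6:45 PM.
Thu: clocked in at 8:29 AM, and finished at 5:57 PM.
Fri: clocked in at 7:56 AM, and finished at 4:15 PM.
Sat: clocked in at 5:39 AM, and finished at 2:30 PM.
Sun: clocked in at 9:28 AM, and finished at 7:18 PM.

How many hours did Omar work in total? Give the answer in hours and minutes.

50 h 31 min

Mon: 9:15 AM–4:27 PM = 7 h 12 min; less 60 min break → 6 h 12 min
Tue: 5:50 AM–9:59 AM = 4 h 9 min; less 60 min break → 3 h 9 min
Wed: 9:03 AM–6:45 PM = 9 h 42 min; less 60 min break → 8 h 42 min
Thu: 8:29 AM–5:57 PM = 9 h 28 min; less 60 min break → 8 h 28 min
Fri: 7:56 AM–4:15 PM = 8 h 19 min; less 60 min break → 7 h 19 min
Sat: 5:39 AM–2:30 PM = 8 h 51 min; less 60 min break → 7 h 51 min
Sun: 9:28 AM–7:18 PM = 9 h 50 min; less 60 min break → 8 h 50 min
Total: 6 h 12 min + 3 h 9 min + 8 h 42 min + 8 h 28 min + 7 h 19 min + 7 h 51 min + 8 h 50 min = 50 h 31 min.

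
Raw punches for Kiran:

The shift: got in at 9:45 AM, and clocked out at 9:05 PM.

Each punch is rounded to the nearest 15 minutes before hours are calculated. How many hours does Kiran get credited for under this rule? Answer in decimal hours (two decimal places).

11.25 hours

The shift: in 9:45 AM→9:45 AM, out 9:05 PM→9:00 PM; 11 h 15 min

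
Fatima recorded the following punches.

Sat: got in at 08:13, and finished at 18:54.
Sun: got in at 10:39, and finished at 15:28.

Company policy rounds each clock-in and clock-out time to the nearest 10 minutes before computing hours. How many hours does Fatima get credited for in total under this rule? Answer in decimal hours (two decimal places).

15.50 hours

Sat: in 08:13→08:10, out 18:54→18:50; 10 h 40 min
Sun: in 10:39→10:40, out 15:28→15:30; 4 h 50 min
Total credited: 15 h 30 min.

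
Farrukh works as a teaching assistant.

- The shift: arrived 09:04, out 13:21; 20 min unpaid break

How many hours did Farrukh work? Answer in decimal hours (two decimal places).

The shift: 09:04–13:21 = 4 h 17 min; less 20 min break → 3 h 57 min

3.95 hours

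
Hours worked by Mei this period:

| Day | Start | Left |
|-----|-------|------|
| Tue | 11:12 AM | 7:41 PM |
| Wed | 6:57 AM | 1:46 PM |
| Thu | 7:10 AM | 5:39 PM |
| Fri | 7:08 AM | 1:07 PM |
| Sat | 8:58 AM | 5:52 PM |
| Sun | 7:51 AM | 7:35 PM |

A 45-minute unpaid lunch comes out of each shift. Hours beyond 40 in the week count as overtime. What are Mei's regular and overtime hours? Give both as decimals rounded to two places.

Regular 40.00 hours, overtime 7.90 hours

Tue: 11:12 AM–7:41 PM = 8 h 29 min; less 45 min break → 7 h 44 min
Wed: 6:57 AM–1:46 PM = 6 h 49 min; less 45 min break → 6 h 4 min
Thu: 7:10 AM–5:39 PM = 10 h 29 min; less 45 min break → 9 h 44 min
Fri: 7:08 AM–1:07 PM = 5 h 59 min; less 45 min break → 5 h 14 min
Sat: 8:58 AM–5:52 PM = 8 h 54 min; less 45 min break → 8 h 9 min
Sun: 7:51 AM–7:35 PM = 11 h 44 min; less 45 min break → 10 h 59 min
Total worked: 47 h 54 min = 47.90 h.
Threshold 40 h → overtime 7 h 54 min, regular 40 h 0 min.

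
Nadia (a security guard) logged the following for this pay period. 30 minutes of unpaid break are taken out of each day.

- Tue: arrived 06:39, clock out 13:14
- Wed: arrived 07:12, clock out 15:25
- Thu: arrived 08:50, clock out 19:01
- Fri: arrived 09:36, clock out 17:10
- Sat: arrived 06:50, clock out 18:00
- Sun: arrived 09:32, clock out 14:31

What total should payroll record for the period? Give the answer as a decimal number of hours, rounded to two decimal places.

45.70 hours

Tue: 06:39–13:14 = 6 h 35 min; less 30 min break → 6 h 5 min
Wed: 07:12–15:25 = 8 h 13 min; less 30 min break → 7 h 43 min
Thu: 08:50–19:01 = 10 h 11 min; less 30 min break → 9 h 41 min
Fri: 09:36–17:10 = 7 h 34 min; less 30 min break → 7 h 4 min
Sat: 06:50–18:00 = 11 h 10 min; less 30 min break → 10 h 40 min
Sun: 09:32–14:31 = 4 h 59 min; less 30 min break → 4 h 29 min
Total: 6 h 5 min + 7 h 43 min + 9 h 41 min + 7 h 4 min + 10 h 40 min + 4 h 29 min = 45 h 42 min.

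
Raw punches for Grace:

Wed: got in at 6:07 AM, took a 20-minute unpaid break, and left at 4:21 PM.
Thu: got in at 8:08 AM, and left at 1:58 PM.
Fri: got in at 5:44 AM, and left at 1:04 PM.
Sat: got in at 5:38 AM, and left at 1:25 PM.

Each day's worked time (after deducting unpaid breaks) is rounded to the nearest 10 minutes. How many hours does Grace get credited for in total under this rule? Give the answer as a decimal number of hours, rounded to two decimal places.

Wed: 6:07 AM–4:21 PM = 10 h 14 min − 20 min = 9 h 54 min → rounds to 9 h 50 min
Thu: 8:08 AM–1:58 PM = 5 h 50 min → rounds to 5 h 50 min
Fri: 5:44 AM–1:04 PM = 7 h 20 min → rounds to 7 h 20 min
Sat: 5:38 AM–1:25 PM = 7 h 47 min → rounds to 7 h 50 min
Total credited: 30 h 50 min.

30.83 hours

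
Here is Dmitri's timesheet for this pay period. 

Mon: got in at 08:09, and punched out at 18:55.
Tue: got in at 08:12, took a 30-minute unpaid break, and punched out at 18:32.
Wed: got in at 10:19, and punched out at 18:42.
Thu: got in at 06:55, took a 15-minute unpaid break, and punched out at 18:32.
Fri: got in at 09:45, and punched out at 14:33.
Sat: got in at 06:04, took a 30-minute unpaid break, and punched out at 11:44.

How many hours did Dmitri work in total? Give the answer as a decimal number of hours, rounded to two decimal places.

50.32 hours

Mon: 08:09–18:55 = 10 h 46 min
Tue: 08:12–18:32 = 10 h 20 min; less 30 min break → 9 h 50 min
Wed: 10:19–18:42 = 8 h 23 min
Thu: 06:55–18:32 = 11 h 37 min; less 15 min break → 11 h 22 min
Fri: 09:45–14:33 = 4 h 48 min
Sat: 06:04–11:44 = 5 h 40 min; less 30 min break → 5 h 10 min
Total: 10 h 46 min + 9 h 50 min + 8 h 23 min + 11 h 22 min + 4 h 48 min + 5 h 10 min = 50 h 19 min.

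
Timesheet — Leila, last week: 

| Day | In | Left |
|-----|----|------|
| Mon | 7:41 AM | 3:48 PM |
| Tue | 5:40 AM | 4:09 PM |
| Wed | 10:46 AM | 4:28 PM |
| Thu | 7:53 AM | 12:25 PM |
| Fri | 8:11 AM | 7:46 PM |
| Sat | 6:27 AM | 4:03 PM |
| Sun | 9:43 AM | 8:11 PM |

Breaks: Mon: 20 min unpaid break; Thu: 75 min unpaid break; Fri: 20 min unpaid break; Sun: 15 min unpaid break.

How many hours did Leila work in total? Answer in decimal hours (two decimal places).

58.32 hours

Mon: 7:41 AM–3:48 PM = 8 h 7 min; less 20 min break → 7 h 47 min
Tue: 5:40 AM–4:09 PM = 10 h 29 min
Wed: 10:46 AM–4:28 PM = 5 h 42 min
Thu: 7:53 AM–12:25 PM = 4 h 32 min; less 75 min break → 3 h 17 min
Fri: 8:11 AM–7:46 PM = 11 h 35 min; less 20 min break → 11 h 15 min
Sat: 6:27 AM–4:03 PM = 9 h 36 min
Sun: 9:43 AM–8:11 PM = 10 h 28 min; less 15 min break → 10 h 13 min
Total: 7 h 47 min + 10 h 29 min + 5 h 42 min + 3 h 17 min + 11 h 15 min + 9 h 36 min + 10 h 13 min = 58 h 19 min.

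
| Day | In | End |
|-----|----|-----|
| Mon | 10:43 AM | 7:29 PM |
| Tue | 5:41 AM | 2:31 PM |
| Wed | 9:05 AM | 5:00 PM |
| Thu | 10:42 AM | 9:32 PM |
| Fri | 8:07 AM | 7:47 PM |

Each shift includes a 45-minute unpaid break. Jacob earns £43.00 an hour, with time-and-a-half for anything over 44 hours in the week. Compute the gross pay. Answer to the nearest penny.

£1909.20

Mon: 10:43 AM–7:29 PM = 8 h 46 min; less 45 min break → 8 h 1 min
Tue: 5:41 AM–2:31 PM = 8 h 50 min; less 45 min break → 8 h 5 min
Wed: 9:05 AM–5:00 PM = 7 h 55 min; less 45 min break → 7 h 10 min
Thu: 10:42 AM–9:32 PM = 10 h 50 min; less 45 min break → 10 h 5 min
Fri: 8:07 AM–7:47 PM = 11 h 40 min; less 45 min break → 10 h 55 min
Total worked: 44 h 16 min = 2656 min.
Regular 44 h 0 min = 2640 min at £43.00/h; overtime 0 h 16 min = 16 min at £64.50/h.
Pay = (2640 × £43.00 + 16 × £64.50) ÷ 60 = £1909.20.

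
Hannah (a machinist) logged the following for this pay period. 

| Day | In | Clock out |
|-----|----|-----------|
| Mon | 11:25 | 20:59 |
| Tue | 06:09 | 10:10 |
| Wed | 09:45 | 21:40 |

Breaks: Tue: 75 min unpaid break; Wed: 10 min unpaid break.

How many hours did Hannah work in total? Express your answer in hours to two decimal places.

Mon: 11:25–20:59 = 9 h 34 min
Tue: 06:09–10:10 = 4 h 1 min; less 75 min break → 2 h 46 min
Wed: 09:45–21:40 = 11 h 55 min; less 10 min break → 11 h 45 min
Total: 9 h 34 min + 2 h 46 min + 11 h 45 min = 24 h 5 min.

24.08 hours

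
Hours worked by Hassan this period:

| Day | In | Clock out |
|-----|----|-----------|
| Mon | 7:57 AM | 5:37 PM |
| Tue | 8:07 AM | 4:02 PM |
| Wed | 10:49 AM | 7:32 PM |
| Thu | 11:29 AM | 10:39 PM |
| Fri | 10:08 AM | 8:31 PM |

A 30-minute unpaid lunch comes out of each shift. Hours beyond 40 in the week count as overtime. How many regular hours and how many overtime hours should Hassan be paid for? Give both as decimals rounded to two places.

Mon: 7:57 AM–5:37 PM = 9 h 40 min; less 30 min break → 9 h 10 min
Tue: 8:07 AM–4:02 PM = 7 h 55 min; less 30 min break → 7 h 25 min
Wed: 10:49 AM–7:32 PM = 8 h 43 min; less 30 min break → 8 h 13 min
Thu: 11:29 AM–10:39 PM = 11 h 10 min; less 30 min break → 10 h 40 min
Fri: 10:08 AM–8:31 PM = 10 h 23 min; less 30 min break → 9 h 53 min
Total worked: 45 h 21 min = 45.35 h.
Threshold 40 h → overtime 5 h 21 min, regular 40 h 0 min.

Regular 40.00 hours, overtime 5.35 hours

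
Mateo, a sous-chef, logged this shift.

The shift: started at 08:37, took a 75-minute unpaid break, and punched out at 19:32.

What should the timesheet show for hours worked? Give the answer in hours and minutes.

9 h 40 min

The shift: 08:37–19:32 = 10 h 55 min; less 75 min break → 9 h 40 min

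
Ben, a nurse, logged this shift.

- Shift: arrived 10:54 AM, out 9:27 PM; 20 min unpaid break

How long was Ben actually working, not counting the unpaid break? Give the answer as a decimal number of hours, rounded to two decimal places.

Shift: 10:54 AM–9:27 PM = 10 h 33 min; less 20 min break → 10 h 13 min

10.22 hours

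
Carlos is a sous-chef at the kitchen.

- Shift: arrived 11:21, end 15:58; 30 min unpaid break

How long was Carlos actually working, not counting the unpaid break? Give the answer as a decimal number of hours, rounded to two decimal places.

4.12 hours

Shift: 11:21–15:58 = 4 h 37 min; less 30 min break → 4 h 7 min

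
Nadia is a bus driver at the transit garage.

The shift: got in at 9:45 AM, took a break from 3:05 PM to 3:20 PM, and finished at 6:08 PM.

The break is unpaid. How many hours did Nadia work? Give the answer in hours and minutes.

The shift: 9:45 AM–6:08 PM = 8 h 23 min; less 15 min break → 8 h 8 min

8 h 8 min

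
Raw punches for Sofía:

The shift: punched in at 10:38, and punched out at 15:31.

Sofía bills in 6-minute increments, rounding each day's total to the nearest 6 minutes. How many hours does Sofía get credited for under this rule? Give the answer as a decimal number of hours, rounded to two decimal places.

4.90 hours

The shift: 10:38–15:31 = 4 h 53 min → rounds to 4 h 54 min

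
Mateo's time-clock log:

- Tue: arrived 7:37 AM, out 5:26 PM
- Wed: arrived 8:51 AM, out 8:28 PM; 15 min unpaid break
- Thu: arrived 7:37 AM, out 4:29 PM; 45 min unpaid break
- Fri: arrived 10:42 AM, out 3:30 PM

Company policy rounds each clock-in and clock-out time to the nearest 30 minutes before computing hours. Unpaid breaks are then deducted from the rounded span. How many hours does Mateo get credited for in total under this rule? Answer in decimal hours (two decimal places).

Tue: in 7:37 AM→7:30 AM, out 5:26 PM→5:30 PM; 10 h 0 min
Wed: in 8:51 AM→9:00 AM, out 8:28 PM→8:30 PM; 11 h 30 min − 15 min = 11 h 15 min
Thu: in 7:37 AM→7:30 AM, out 4:29 PM→4:30 PM; 9 h 0 min − 45 min = 8 h 15 min
Fri: in 10:42 AM→10:30 AM, out 3:30 PM→3:30 PM; 5 h 0 min
Total credited: 34 h 30 min.

34.50 hours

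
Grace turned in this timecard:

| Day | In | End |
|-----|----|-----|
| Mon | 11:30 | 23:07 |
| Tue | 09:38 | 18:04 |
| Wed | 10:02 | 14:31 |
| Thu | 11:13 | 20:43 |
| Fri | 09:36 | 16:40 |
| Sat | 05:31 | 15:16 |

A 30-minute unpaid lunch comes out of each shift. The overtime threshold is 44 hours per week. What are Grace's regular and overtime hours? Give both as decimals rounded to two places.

Mon: 11:30–23:07 = 11 h 37 min; less 30 min break → 11 h 7 min
Tue: 09:38–18:04 = 8 h 26 min; less 30 min break → 7 h 56 min
Wed: 10:02–14:31 = 4 h 29 min; less 30 min break → 3 h 59 min
Thu: 11:13–20:43 = 9 h 30 min; less 30 min break → 9 h 0 min
Fri: 09:36–16:40 = 7 h 4 min; less 30 min break → 6 h 34 min
Sat: 05:31–15:16 = 9 h 45 min; less 30 min break → 9 h 15 min
Total worked: 47 h 51 min = 47.85 h.
Threshold 44 h → overtime 3 h 51 min, regular 44 h 0 min.

Regular 44.00 hours, overtime 3.85 hours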